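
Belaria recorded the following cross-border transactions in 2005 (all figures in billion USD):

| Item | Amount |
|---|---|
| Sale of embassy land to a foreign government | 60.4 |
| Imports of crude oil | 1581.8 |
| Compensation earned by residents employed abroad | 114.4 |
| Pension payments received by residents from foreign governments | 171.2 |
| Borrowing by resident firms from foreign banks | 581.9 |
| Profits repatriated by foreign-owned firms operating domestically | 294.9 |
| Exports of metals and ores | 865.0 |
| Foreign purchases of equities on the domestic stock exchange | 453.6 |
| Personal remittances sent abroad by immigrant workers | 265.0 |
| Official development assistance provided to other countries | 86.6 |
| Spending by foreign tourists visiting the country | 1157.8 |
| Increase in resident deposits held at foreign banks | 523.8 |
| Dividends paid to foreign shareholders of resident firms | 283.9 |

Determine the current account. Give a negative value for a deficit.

-203.8

Goods: -1581.8 + 865.0 = -716.8
Services: 1157.8
Primary income: -283.9 + 114.4 - 294.9 = -464.4
Secondary income: -86.6 + 171.2 - 265.0 = -180.4
Current account = (-716.8) + 1157.8 + (-464.4) + (-180.4) = -203.8
(Excluded from the current account — capital account: sale of embassy land to a foreign government 60.4; financial account: borrowing by resident firms from foreign banks 581.9, foreign purchases of equities on the domestic stock exchange 453.6, increase in resident deposits held at foreign banks 523.8.)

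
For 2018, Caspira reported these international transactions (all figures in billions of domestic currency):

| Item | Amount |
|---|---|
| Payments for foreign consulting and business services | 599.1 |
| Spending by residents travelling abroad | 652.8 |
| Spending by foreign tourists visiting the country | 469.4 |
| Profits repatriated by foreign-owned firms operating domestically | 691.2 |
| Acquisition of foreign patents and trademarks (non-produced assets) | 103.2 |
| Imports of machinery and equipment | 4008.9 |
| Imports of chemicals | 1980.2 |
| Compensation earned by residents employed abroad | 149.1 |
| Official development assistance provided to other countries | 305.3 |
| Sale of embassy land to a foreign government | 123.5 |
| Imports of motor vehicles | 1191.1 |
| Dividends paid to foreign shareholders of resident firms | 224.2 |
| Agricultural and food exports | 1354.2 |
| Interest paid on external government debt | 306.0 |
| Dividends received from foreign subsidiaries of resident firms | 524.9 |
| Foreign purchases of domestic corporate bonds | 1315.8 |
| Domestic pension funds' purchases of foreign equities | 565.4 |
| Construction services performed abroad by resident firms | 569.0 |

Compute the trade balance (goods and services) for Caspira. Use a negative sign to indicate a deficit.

-6039.5

Goods: -4008.9 - 1980.2 + 1354.2 - 1191.1 = -5826.0
Services: -652.8 - 599.1 + 469.4 + 569.0 = -213.5
Trade balance = -5826.0 + (-213.5) = -6039.5
(Excluded from the trade balance — primary income: profits repatriated by foreign-owned firms operating domestically 691.2, compensation earned by residents employed abroad 149.1, dividends paid to foreign shareholders of resident firms 224.2, interest paid on external government debt 306.0, dividends received from foreign subsidiaries of resident firms 524.9; capital account: acquisition of foreign patents and trademarks (non-produced assets) 103.2, sale of embassy land to a foreign government 123.5; secondary income: official development assistance provided to other countries 305.3; financial account: foreign purchases of domestic corporate bonds 1315.8, domestic pension funds' purchases of foreign equities 565.4.)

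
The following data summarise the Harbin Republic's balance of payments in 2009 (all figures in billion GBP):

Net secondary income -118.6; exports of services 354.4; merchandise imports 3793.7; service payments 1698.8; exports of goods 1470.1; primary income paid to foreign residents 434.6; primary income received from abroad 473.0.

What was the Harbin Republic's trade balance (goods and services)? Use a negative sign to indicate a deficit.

Goods balance = 1470.1 - 3793.7 = -2323.6
Services balance = 354.4 - 1698.8 = -1344.4
Trade balance (goods + services) = -2323.6 + (-1344.4) = -3668.0

-3668.0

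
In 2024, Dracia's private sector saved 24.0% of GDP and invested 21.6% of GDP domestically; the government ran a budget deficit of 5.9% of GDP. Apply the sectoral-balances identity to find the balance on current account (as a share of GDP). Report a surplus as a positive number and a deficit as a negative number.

-3.5

By the sectoral-balances identity, CA = (S_private - I) + (T - G).
Private balance = 24.0 - 21.6 = 2.4
Government balance (T - G) = -5.9
CA = 2.4 + (-5.9) = -3.5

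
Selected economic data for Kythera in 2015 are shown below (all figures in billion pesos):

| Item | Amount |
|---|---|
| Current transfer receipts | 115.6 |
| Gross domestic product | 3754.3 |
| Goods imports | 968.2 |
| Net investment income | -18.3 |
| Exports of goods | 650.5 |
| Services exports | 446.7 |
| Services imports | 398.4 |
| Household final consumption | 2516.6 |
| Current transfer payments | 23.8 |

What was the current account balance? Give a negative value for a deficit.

-195.9

Goods balance = 650.5 - 968.2 = -317.7
Services balance = 446.7 - 398.4 = 48.3
Trade balance (goods + services) = -317.7 + 48.3 = -269.4
Net primary income = -18.3
Net secondary income = 115.6 - 23.8 = 91.8
Current account = -269.4 + (-18.3) + 91.8 = -195.9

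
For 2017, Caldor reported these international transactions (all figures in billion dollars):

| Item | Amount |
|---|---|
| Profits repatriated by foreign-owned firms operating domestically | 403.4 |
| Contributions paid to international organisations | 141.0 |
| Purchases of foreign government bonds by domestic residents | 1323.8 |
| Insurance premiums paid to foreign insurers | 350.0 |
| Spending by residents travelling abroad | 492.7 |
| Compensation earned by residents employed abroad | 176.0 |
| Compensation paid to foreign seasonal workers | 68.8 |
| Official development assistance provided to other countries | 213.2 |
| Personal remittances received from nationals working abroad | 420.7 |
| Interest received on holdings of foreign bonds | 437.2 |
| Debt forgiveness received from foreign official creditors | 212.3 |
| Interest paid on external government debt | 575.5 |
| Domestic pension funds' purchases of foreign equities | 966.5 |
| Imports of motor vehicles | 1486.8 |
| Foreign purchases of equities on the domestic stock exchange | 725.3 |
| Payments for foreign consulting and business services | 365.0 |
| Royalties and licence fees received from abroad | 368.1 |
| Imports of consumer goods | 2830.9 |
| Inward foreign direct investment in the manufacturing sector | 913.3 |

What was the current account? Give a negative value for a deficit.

-5525.3

Goods: -1486.8 - 2830.9 = -4317.7
Services: -492.7 - 350.0 - 365.0 + 368.1 = -839.6
Primary income: -575.5 + 176.0 + 437.2 - 403.4 - 68.8 = -434.5
Secondary income: -141.0 - 213.2 + 420.7 = 66.5
Current account = (-4317.7) + (-839.6) + (-434.5) + 66.5 = -5525.3
(Excluded from the current account — financial account: purchases of foreign government bonds by domestic residents 1323.8, domestic pension funds' purchases of foreign equities 966.5, foreign purchases of equities on the domestic stock exchange 725.3, inward foreign direct investment in the manufacturing sector 913.3; capital account: debt forgiveness received from foreign official creditors 212.3.)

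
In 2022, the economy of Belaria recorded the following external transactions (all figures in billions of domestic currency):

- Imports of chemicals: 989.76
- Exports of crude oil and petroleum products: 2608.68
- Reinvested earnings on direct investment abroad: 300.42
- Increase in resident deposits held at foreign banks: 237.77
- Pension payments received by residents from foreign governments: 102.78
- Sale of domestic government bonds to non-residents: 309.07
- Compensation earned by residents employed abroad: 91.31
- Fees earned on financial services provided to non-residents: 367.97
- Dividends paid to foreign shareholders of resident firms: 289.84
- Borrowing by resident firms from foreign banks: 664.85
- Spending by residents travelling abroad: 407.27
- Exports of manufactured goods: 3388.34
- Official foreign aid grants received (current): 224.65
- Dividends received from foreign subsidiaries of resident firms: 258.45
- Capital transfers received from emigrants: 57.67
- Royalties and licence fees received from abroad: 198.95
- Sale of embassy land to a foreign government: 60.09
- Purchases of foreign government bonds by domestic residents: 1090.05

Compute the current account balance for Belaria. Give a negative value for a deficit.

5854.68

Goods: -989.76 + 2608.68 + 3388.34 = 5007.26
Services: 367.97 - 407.27 + 198.95 = 159.65
Primary income: 91.31 + 300.42 + 258.45 - 289.84 = 360.34
Secondary income: 224.65 + 102.78 = 327.43
Current account = 5007.26 + 159.65 + 360.34 + 327.43 = 5854.68
(Excluded from the current account — financial account: increase in resident deposits held at foreign banks 237.77, sale of domestic government bonds to non-residents 309.07, borrowing by resident firms from foreign banks 664.85, purchases of foreign government bonds by domestic residents 1090.05; capital account: capital transfers received from emigrants 57.67, sale of embassy land to a foreign government 60.09.)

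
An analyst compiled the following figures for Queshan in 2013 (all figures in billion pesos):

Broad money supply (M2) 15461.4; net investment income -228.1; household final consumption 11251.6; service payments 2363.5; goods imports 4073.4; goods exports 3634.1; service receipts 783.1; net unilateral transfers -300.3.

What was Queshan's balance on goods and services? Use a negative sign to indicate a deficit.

-2019.7

Goods balance = 3634.1 - 4073.4 = -439.3
Services balance = 783.1 - 2363.5 = -1580.4
Trade balance (goods + services) = -439.3 + (-1580.4) = -2019.7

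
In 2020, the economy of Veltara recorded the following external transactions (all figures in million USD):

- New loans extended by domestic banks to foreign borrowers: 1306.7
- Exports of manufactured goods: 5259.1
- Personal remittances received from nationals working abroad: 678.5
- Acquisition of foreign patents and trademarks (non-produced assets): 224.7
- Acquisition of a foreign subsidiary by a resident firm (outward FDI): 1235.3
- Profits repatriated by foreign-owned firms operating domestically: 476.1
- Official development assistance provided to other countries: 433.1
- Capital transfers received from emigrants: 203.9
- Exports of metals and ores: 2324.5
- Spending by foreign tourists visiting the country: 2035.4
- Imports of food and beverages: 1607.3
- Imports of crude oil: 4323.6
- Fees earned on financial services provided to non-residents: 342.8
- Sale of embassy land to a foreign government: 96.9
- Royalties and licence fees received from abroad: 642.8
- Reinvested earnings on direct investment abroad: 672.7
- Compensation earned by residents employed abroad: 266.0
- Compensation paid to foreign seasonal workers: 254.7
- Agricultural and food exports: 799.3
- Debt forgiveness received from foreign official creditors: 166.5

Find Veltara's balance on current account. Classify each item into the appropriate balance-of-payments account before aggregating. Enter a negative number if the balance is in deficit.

Goods: 5259.1 + 2324.5 + 799.3 - 4323.6 - 1607.3 = 2452.0
Services: 642.8 + 2035.4 + 342.8 = 3021.0
Primary income: -476.1 + 672.7 - 254.7 + 266.0 = 207.9
Secondary income: -433.1 + 678.5 = 245.4
Current account = 2452.0 + 3021.0 + 207.9 + 245.4 = 5926.3
(Excluded from the current account — financial account: new loans extended by domestic banks to foreign borrowers 1306.7, acquisition of a foreign subsidiary by a resident firm (outward FDI) 1235.3; capital account: acquisition of foreign patents and trademarks (non-produced assets) 224.7, capital transfers received from emigrants 203.9, sale of embassy land to a foreign government 96.9, debt forgiveness received from foreign official creditors 166.5.)

5926.3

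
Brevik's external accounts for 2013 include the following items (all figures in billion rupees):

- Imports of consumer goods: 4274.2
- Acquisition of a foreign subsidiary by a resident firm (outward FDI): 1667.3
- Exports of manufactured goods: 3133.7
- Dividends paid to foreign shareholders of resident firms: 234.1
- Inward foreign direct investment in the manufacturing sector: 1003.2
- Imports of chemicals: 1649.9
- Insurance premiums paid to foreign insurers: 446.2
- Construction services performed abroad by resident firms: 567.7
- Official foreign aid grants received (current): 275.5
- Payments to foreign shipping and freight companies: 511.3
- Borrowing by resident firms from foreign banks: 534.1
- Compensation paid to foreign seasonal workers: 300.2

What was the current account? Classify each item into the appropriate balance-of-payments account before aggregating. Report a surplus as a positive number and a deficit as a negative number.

-3439.0

Goods: 3133.7 - 1649.9 - 4274.2 = -2790.4
Services: -446.2 + 567.7 - 511.3 = -389.8
Primary income: -234.1 - 300.2 = -534.3
Secondary income: 275.5
Current account = (-2790.4) + (-389.8) + (-534.3) + 275.5 = -3439.0
(Excluded from the current account — financial account: acquisition of a foreign subsidiary by a resident firm (outward FDI) 1667.3, inward foreign direct investment in the manufacturing sector 1003.2, borrowing by resident firms from foreign banks 534.1.)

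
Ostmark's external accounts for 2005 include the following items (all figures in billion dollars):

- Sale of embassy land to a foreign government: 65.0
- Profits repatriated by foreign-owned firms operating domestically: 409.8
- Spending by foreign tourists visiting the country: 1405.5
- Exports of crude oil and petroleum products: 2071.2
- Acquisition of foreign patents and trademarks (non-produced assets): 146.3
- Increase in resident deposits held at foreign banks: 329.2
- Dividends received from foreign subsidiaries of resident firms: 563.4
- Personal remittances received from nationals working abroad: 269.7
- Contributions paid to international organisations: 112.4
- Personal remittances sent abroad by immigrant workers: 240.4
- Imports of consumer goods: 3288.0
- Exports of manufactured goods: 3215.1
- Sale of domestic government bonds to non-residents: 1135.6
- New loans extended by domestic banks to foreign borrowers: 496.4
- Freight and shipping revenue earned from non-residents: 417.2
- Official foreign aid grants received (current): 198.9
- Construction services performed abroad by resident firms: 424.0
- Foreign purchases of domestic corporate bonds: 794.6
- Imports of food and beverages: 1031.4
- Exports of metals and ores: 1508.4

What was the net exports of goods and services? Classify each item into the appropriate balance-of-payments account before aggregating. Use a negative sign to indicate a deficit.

4722.0

Goods: 3215.1 + 2071.2 - 3288.0 - 1031.4 + 1508.4 = 2475.3
Services: 424.0 + 417.2 + 1405.5 = 2246.7
Trade balance = 2475.3 + 2246.7 = 4722.0
(Excluded from the trade balance — capital account: sale of embassy land to a foreign government 65.0, acquisition of foreign patents and trademarks (non-produced assets) 146.3; primary income: profits repatriated by foreign-owned firms operating domestically 409.8, dividends received from foreign subsidiaries of resident firms 563.4; financial account: increase in resident deposits held at foreign banks 329.2, sale of domestic government bonds to non-residents 1135.6, new loans extended by domestic banks to foreign borrowers 496.4, foreign purchases of domestic corporate bonds 794.6; secondary income: personal remittances received from nationals working abroad 269.7, contributions paid to international organisations 112.4, personal remittances sent abroad by immigrant workers 240.4, official foreign aid grants received (current) 198.9.)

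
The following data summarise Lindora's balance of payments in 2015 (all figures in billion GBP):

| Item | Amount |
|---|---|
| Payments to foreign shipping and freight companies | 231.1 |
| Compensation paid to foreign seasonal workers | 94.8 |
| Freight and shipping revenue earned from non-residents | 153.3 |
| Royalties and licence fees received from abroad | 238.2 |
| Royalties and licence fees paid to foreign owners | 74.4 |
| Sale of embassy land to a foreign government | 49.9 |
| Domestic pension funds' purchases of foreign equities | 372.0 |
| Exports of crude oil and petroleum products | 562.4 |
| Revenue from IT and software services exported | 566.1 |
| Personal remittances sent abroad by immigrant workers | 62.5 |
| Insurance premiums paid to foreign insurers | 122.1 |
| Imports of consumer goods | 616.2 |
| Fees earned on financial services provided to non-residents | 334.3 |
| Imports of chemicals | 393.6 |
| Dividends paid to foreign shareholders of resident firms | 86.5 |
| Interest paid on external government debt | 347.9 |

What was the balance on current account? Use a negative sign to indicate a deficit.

-174.8

Goods: -393.6 - 616.2 + 562.4 = -447.4
Services: -122.1 + 238.2 - 231.1 + 153.3 + 566.1 - 74.4 + 334.3 = 864.3
Primary income: -86.5 - 94.8 - 347.9 = -529.2
Secondary income: -62.5
Current account = (-447.4) + 864.3 + (-529.2) + (-62.5) = -174.8
(Excluded from the current account — capital account: sale of embassy land to a foreign government 49.9; financial account: domestic pension funds' purchases of foreign equities 372.0.)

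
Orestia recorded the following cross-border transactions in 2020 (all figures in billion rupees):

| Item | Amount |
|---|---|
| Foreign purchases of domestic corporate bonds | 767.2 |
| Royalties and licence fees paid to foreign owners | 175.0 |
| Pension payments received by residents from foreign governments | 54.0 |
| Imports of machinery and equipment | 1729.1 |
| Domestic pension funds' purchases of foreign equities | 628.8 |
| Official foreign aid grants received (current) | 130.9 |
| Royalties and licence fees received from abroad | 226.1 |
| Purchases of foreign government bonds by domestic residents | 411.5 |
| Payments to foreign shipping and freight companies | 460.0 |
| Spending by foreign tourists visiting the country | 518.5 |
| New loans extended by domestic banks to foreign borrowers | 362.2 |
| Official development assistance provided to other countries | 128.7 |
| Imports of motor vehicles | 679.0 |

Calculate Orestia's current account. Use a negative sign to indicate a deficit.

-2242.3

Goods: -1729.1 - 679.0 = -2408.1
Services: -175.0 + 518.5 + 226.1 - 460.0 = 109.6
Secondary income: 54.0 + 130.9 - 128.7 = 56.2
Current account = (-2408.1) + 109.6 + 56.2 = -2242.3
(Excluded from the current account — financial account: foreign purchases of domestic corporate bonds 767.2, domestic pension funds' purchases of foreign equities 628.8, purchases of foreign government bonds by domestic residents 411.5, new loans extended by domestic banks to foreign borrowers 362.2.)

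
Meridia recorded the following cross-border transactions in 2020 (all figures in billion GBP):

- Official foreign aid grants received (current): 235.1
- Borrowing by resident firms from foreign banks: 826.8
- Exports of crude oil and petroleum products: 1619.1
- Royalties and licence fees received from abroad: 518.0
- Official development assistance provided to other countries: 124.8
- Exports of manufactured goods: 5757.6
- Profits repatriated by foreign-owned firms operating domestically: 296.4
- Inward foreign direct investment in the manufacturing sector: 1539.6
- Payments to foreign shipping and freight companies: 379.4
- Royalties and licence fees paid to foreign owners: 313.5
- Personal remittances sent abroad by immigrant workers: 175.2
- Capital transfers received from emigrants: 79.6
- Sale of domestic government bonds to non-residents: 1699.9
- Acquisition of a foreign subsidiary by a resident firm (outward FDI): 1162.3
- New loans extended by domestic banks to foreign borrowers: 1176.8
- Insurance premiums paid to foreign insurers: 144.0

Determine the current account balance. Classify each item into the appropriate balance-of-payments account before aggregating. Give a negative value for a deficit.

Goods: 1619.1 + 5757.6 = 7376.7
Services: -144.0 - 379.4 + 518.0 - 313.5 = -318.9
Primary income: -296.4
Secondary income: -124.8 + 235.1 - 175.2 = -64.9
Current account = 7376.7 + (-318.9) + (-296.4) + (-64.9) = 6696.5
(Excluded from the current account — financial account: borrowing by resident firms from foreign banks 826.8, inward foreign direct investment in the manufacturing sector 1539.6, sale of domestic government bonds to non-residents 1699.9, acquisition of a foreign subsidiary by a resident firm (outward FDI) 1162.3, new loans extended by domestic banks to foreign borrowers 1176.8; capital account: capital transfers received from emigrants 79.6.)

6696.5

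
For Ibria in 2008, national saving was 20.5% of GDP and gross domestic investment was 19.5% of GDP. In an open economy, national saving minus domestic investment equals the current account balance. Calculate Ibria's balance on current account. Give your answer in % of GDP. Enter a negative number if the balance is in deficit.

CA = S - I = 20.5 - 19.5 = 1.0

1.0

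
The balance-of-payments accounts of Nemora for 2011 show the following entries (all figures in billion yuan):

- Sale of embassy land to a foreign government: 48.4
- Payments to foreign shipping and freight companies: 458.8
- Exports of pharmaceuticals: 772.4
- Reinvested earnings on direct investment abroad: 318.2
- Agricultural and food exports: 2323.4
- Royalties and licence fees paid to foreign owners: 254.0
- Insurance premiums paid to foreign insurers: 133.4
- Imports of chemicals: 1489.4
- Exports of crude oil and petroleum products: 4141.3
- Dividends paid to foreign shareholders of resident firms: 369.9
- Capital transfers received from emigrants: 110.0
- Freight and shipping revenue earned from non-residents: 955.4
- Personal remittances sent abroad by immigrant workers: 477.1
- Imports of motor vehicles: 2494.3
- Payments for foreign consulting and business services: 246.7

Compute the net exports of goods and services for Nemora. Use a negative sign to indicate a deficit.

3115.9

Goods: 4141.3 - 1489.4 - 2494.3 + 2323.4 + 772.4 = 3253.4
Services: -246.7 + 955.4 - 458.8 - 133.4 - 254.0 = -137.5
Trade balance = 3253.4 + (-137.5) = 3115.9
(Excluded from the trade balance — capital account: sale of embassy land to a foreign government 48.4, capital transfers received from emigrants 110.0; primary income: reinvested earnings on direct investment abroad 318.2, dividends paid to foreign shareholders of resident firms 369.9; secondary income: personal remittances sent abroad by immigrant workers 477.1.)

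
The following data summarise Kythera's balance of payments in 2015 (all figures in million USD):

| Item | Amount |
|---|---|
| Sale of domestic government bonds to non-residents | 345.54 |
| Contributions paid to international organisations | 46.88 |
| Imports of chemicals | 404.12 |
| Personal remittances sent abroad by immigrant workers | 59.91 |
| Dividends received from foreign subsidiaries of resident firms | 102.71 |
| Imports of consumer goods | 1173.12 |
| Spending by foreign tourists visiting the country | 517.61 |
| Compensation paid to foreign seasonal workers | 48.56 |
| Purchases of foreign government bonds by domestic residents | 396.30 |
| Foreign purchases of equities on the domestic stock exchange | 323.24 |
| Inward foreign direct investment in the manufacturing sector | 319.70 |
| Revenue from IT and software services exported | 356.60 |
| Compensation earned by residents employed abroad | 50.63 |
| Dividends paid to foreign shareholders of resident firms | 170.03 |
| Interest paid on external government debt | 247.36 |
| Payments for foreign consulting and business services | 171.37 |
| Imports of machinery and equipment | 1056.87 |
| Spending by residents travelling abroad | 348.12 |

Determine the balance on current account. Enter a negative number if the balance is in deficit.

Goods: -1056.87 - 1173.12 - 404.12 = -2634.11
Services: 356.60 - 348.12 - 171.37 + 517.61 = 354.72
Primary income: -170.03 + 102.71 + 50.63 - 48.56 - 247.36 = -312.61
Secondary income: -59.91 - 46.88 = -106.79
Current account = (-2634.11) + 354.72 + (-312.61) + (-106.79) = -2698.79
(Excluded from the current account — financial account: sale of domestic government bonds to non-residents 345.54, purchases of foreign government bonds by domestic residents 396.30, foreign purchases of equities on the domestic stock exchange 323.24, inward foreign direct investment in the manufacturing sector 319.70.)

-2698.79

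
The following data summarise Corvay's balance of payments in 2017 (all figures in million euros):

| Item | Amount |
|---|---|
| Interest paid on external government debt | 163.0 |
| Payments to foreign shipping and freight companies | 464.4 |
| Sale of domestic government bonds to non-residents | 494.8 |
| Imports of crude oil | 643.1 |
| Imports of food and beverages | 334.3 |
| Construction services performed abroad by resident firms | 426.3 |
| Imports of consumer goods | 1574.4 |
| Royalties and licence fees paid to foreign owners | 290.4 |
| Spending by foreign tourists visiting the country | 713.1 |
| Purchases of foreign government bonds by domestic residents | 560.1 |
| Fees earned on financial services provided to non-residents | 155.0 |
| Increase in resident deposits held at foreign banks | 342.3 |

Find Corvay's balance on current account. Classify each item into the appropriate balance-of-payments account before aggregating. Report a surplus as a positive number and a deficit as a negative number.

Goods: -334.3 - 1574.4 - 643.1 = -2551.8
Services: -290.4 + 155.0 + 426.3 - 464.4 + 713.1 = 539.6
Primary income: -163.0
Current account = (-2551.8) + 539.6 + (-163.0) = -2175.2
(Excluded from the current account — financial account: sale of domestic government bonds to non-residents 494.8, purchases of foreign government bonds by domestic residents 560.1, increase in resident deposits held at foreign banks 342.3.)

-2175.2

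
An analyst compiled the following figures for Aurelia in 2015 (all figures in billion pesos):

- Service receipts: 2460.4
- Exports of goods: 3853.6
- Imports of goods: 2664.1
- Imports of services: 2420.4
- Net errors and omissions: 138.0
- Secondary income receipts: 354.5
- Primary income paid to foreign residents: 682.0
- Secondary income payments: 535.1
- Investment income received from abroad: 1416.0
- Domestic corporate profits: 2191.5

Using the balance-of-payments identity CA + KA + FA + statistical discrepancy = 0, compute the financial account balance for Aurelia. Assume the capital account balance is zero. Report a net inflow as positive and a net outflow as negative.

-1920.9

Goods balance = 3853.6 - 2664.1 = 1189.5
Services balance = 2460.4 - 2420.4 = 40.0
Trade balance (goods + services) = 1189.5 + 40.0 = 1229.5
Net primary income = 1416.0 - 682.0 = 734.0
Net secondary income = 354.5 - 535.1 = -180.6
Current account = 1229.5 + 734.0 + (-180.6) = 1782.9
Financial account = -(1782.9 + 138.0) = -1920.9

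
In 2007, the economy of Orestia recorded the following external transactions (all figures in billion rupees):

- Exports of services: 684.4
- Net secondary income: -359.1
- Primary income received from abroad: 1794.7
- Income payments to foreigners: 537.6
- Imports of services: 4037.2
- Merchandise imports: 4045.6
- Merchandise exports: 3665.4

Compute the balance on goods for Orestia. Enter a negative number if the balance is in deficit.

Goods balance = 3665.4 - 4045.6 = -380.2

-380.2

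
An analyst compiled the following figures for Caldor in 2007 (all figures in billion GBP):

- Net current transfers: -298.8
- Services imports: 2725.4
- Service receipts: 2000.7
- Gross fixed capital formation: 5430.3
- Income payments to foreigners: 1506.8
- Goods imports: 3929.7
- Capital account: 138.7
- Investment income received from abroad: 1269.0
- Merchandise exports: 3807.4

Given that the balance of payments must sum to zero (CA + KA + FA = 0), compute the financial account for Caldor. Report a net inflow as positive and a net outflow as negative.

1244.9

Goods balance = 3807.4 - 3929.7 = -122.3
Services balance = 2000.7 - 2725.4 = -724.7
Trade balance (goods + services) = -122.3 + (-724.7) = -847.0
Net primary income = 1269.0 - 1506.8 = -237.8
Net secondary income = -298.8
Current account = -847.0 + (-237.8) + (-298.8) = -1383.6
Financial account = -(-1383.6 + 138.7) = 1244.9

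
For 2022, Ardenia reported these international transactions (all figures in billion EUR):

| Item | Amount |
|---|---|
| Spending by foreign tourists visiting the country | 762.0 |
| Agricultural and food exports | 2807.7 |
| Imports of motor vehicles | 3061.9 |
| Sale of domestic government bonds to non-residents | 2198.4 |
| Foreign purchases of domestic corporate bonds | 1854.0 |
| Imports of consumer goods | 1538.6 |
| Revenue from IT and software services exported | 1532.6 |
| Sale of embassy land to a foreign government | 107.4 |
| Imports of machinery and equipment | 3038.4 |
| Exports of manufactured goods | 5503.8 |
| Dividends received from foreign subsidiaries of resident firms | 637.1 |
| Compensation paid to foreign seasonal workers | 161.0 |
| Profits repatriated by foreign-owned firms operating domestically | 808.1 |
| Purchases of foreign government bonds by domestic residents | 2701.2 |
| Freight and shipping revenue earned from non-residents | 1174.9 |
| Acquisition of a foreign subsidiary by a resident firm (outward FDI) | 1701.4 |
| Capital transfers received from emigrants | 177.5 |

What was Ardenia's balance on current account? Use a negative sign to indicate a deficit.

3810.1

Goods: -1538.6 + 2807.7 - 3061.9 - 3038.4 + 5503.8 = 672.6
Services: 1174.9 + 762.0 + 1532.6 = 3469.5
Primary income: -808.1 + 637.1 - 161.0 = -332.0
Current account = 672.6 + 3469.5 + (-332.0) = 3810.1
(Excluded from the current account — financial account: sale of domestic government bonds to non-residents 2198.4, foreign purchases of domestic corporate bonds 1854.0, purchases of foreign government bonds by domestic residents 2701.2, acquisition of a foreign subsidiary by a resident firm (outward FDI) 1701.4; capital account: sale of embassy land to a foreign government 107.4, capital transfers received from emigrants 177.5.)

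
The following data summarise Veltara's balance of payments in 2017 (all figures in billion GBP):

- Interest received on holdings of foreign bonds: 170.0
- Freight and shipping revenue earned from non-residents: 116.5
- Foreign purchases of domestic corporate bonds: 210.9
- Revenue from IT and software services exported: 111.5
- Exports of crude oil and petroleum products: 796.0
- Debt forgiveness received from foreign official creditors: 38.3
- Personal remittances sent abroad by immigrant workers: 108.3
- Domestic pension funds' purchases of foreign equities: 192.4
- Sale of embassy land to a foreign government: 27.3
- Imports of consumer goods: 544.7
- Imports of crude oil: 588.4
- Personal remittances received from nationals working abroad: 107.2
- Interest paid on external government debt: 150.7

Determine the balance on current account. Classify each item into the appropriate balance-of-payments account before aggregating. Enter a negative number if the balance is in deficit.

-90.9

Goods: -588.4 + 796.0 - 544.7 = -337.1
Services: 111.5 + 116.5 = 228.0
Primary income: 170.0 - 150.7 = 19.3
Secondary income: 107.2 - 108.3 = -1.1
Current account = (-337.1) + 228.0 + 19.3 + (-1.1) = -90.9
(Excluded from the current account — financial account: foreign purchases of domestic corporate bonds 210.9, domestic pension funds' purchases of foreign equities 192.4; capital account: debt forgiveness received from foreign official creditors 38.3, sale of embassy land to a foreign government 27.3.)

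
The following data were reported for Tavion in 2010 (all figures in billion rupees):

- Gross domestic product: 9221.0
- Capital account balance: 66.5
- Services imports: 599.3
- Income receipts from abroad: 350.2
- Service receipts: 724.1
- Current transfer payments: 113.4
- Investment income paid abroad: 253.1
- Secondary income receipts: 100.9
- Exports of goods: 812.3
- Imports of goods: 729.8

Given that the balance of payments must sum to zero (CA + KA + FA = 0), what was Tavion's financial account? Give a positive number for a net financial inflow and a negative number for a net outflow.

Goods balance = 812.3 - 729.8 = 82.5
Services balance = 724.1 - 599.3 = 124.8
Trade balance (goods + services) = 82.5 + 124.8 = 207.3
Net primary income = 350.2 - 253.1 = 97.1
Net secondary income = 100.9 - 113.4 = -12.5
Current account = 207.3 + 97.1 + (-12.5) = 291.9
Financial account = -(291.9 + 66.5) = -358.4

-358.4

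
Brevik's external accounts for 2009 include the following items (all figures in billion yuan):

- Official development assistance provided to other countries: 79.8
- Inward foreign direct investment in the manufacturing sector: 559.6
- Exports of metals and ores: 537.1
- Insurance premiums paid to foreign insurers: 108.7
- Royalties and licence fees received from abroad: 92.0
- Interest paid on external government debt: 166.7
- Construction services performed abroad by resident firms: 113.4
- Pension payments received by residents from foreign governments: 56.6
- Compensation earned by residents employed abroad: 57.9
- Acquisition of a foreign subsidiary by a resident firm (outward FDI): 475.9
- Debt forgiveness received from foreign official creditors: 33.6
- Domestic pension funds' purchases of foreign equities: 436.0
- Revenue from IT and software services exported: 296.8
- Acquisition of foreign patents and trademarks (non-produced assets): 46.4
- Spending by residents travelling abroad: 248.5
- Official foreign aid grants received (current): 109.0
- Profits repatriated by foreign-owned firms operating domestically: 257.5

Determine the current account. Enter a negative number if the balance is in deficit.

401.6

Goods: 537.1
Services: 296.8 + 92.0 - 248.5 + 113.4 - 108.7 = 145.0
Primary income: -166.7 - 257.5 + 57.9 = -366.3
Secondary income: 109.0 + 56.6 - 79.8 = 85.8
Current account = 537.1 + 145.0 + (-366.3) + 85.8 = 401.6
(Excluded from the current account — financial account: inward foreign direct investment in the manufacturing sector 559.6, acquisition of a foreign subsidiary by a resident firm (outward FDI) 475.9, domestic pension funds' purchases of foreign equities 436.0; capital account: debt forgiveness received from foreign official creditors 33.6, acquisition of foreign patents and trademarks (non-produced assets) 46.4.)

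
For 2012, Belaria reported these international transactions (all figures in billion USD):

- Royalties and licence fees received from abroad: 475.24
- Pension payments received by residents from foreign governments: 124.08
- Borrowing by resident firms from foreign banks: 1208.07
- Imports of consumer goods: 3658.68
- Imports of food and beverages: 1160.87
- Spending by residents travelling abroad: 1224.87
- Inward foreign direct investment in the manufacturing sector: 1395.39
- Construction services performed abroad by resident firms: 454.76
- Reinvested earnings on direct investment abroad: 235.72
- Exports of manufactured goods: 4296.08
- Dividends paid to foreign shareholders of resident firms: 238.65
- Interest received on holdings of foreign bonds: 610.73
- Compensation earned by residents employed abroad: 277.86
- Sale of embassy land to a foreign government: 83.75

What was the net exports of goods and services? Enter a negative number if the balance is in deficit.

-818.34

Goods: -3658.68 - 1160.87 + 4296.08 = -523.47
Services: 454.76 + 475.24 - 1224.87 = -294.87
Trade balance = -523.47 + (-294.87) = -818.34
(Excluded from the trade balance — secondary income: pension payments received by residents from foreign governments 124.08; financial account: borrowing by resident firms from foreign banks 1208.07, inward foreign direct investment in the manufacturing sector 1395.39; primary income: reinvested earnings on direct investment abroad 235.72, dividends paid to foreign shareholders of resident firms 238.65, interest received on holdings of foreign bonds 610.73, compensation earned by residents employed abroad 277.86; capital account: sale of embassy land to a foreign government 83.75.)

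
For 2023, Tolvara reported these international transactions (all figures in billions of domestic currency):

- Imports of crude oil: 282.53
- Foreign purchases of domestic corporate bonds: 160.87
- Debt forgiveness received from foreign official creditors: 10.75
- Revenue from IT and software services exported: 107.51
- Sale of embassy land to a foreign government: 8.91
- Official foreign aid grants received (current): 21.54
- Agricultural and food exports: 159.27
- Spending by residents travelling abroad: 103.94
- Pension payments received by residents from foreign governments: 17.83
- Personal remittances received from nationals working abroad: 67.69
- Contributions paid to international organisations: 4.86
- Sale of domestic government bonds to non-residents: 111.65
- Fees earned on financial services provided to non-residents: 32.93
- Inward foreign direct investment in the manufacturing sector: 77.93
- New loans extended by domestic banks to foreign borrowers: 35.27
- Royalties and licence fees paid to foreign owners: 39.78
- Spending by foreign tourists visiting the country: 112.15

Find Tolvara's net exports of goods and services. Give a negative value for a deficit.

Goods: -282.53 + 159.27 = -123.26
Services: 32.93 - 103.94 + 107.51 - 39.78 + 112.15 = 108.87
Trade balance = -123.26 + 108.87 = -14.39
(Excluded from the trade balance — financial account: foreign purchases of domestic corporate bonds 160.87, sale of domestic government bonds to non-residents 111.65, inward foreign direct investment in the manufacturing sector 77.93, new loans extended by domestic banks to foreign borrowers 35.27; capital account: debt forgiveness received from foreign official creditors 10.75, sale of embassy land to a foreign government 8.91; secondary income: official foreign aid grants received (current) 21.54, pension payments received by residents from foreign governments 17.83, personal remittances received from nationals working abroad 67.69, contributions paid to international organisations 4.86.)

-14.39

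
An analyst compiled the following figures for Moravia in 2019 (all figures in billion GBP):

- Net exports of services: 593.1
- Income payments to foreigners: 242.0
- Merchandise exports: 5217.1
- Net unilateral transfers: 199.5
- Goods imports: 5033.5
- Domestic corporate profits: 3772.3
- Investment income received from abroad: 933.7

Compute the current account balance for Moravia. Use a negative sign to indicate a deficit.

Goods balance = 5217.1 - 5033.5 = 183.6
Services balance = 593.1
Trade balance (goods + services) = 183.6 + 593.1 = 776.7
Net primary income = 933.7 - 242.0 = 691.7
Net secondary income = 199.5
Current account = 776.7 + 691.7 + 199.5 = 1667.9

1667.9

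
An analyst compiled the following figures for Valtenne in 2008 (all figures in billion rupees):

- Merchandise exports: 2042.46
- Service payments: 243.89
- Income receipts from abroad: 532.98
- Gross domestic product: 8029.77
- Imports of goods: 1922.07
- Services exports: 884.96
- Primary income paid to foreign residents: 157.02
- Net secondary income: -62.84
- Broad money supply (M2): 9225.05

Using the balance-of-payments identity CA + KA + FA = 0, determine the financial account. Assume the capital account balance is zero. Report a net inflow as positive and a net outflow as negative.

Goods balance = 2042.46 - 1922.07 = 120.39
Services balance = 884.96 - 243.89 = 641.07
Trade balance (goods + services) = 120.39 + 641.07 = 761.46
Net primary income = 532.98 - 157.02 = 375.96
Net secondary income = -62.84
Current account = 761.46 + 375.96 + (-62.84) = 1074.58
Financial account = -(1074.58) = -1074.58

-1074.58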